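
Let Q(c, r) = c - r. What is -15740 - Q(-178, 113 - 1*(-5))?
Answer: -15444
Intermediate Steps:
-15740 - Q(-178, 113 - 1*(-5)) = -15740 - (-178 - (113 - 1*(-5))) = -15740 - (-178 - (113 + 5)) = -15740 - (-178 - 1*118) = -15740 - (-178 - 118) = -15740 - 1*(-296) = -15740 + 296 = -15444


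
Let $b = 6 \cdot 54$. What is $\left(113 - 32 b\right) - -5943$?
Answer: $-4312$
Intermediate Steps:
$b = 324$
$\left(113 - 32 b\right) - -5943 = \left(113 - 10368\right) - -5943 = \left(113 - 10368\right) + 5943 = -10255 + 5943 = -4312$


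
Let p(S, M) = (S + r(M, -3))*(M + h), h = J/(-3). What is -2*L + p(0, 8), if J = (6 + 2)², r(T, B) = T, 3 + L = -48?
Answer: -14/3 ≈ -4.6667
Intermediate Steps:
L = -51 (L = -3 - 48 = -51)
J = 64 (J = 8² = 64)
h = -64/3 (h = 64/(-3) = 64*(-⅓) = -64/3 ≈ -21.333)
p(S, M) = (-64/3 + M)*(M + S) (p(S, M) = (S + M)*(M - 64/3) = (M + S)*(-64/3 + M) = (-64/3 + M)*(M + S))
-2*L + p(0, 8) = -2*(-51) + (8² - 64/3*8 - 64/3*0 + 8*0) = 102 + (64 - 512/3 + 0 + 0) = 102 - 320/3 = -14/3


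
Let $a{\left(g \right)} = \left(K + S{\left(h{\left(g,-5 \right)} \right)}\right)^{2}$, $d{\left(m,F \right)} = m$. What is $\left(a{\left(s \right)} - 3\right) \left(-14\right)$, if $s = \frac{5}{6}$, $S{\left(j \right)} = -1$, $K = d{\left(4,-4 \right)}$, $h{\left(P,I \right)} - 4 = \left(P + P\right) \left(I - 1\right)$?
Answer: $-84$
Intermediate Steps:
$h{\left(P,I \right)} = 4 + 2 P \left(-1 + I\right)$ ($h{\left(P,I \right)} = 4 + \left(P + P\right) \left(I - 1\right) = 4 + 2 P \left(-1 + I\right)$)
$K = 4$
$s = \frac{5}{6}$ ($s = 5 \cdot \frac{1}{6} = \frac{5}{6} \approx 0.83333$)
$a{\left(g \right)} = 9$ ($a{\left(g \right)} = \left(4 - 1\right)^{2} = 3^{2} = 9$)
$\left(a{\left(s \right)} - 3\right) \left(-14\right) = \left(9 - 3\right) \left(-14\right) = 6 \left(-14\right) = -84$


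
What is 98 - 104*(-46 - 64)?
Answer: 11538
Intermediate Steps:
98 - 104*(-46 - 64) = 98 - 104*(-110) = 98 + 11440 = 11538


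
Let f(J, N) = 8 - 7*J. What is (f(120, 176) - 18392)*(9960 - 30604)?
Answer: 396860256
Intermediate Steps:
(f(120, 176) - 18392)*(9960 - 30604) = ((8 - 7*120) - 18392)*(9960 - 30604) = ((8 - 840) - 18392)*(-20644) = (-832 - 18392)*(-20644) = -19224*(-20644) = 396860256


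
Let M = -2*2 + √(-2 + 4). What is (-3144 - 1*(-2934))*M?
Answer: 840 - 210*√2 ≈ 543.02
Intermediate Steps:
M = -4 + √2 ≈ -2.5858
(-3144 - 1*(-2934))*M = (-3144 - 1*(-2934))*(-4 + √2) = (-3144 + 2934)*(-4 + √2) = -210*(-4 + √2) = 840 - 210*√2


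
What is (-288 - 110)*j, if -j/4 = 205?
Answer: 326360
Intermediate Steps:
j = -820 (j = -4*205 = -820)
(-288 - 110)*j = (-288 - 110)*(-820) = -398*(-820) = 326360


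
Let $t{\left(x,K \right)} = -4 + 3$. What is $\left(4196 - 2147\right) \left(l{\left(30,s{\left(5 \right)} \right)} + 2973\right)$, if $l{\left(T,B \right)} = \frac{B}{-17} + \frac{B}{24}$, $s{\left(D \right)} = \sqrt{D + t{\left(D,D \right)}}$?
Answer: $\frac{414229255}{68} \approx 6.0916 \cdot 10^{6}$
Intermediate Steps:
$t{\left(x,K \right)} = -1$
$s{\left(D \right)} = \sqrt{-1 + D}$ ($s{\left(D \right)} = \sqrt{D - 1} = \sqrt{-1 + D}$)
$l{\left(T,B \right)} = - \frac{7 B}{408}$ ($l{\left(T,B \right)} = B \left(- \frac{1}{17}\right) + B \frac{1}{24} = - \frac{B}{17} + \frac{B}{24} = - \frac{7 B}{408}$)
$\left(4196 - 2147\right) \left(l{\left(30,s{\left(5 \right)} \right)} + 2973\right) = \left(4196 - 2147\right) \left(- \frac{7 \sqrt{-1 + 5}}{408} + 2973\right) = 2049 \left(- \frac{7 \sqrt{4}}{408} + 2973\right) = 2049 \left(\left(- \frac{7}{408}\right) 2 + 2973\right) = 2049 \left(- \frac{7}{204} + 2973\right) = 2049 \cdot \frac{606485}{204} = \frac{414229255}{68}$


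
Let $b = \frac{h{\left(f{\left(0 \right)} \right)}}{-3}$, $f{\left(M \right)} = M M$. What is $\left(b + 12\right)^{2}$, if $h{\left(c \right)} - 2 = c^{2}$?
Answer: $\frac{1156}{9} \approx 128.44$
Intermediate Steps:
$f{\left(M \right)} = M^{2}$
$h{\left(c \right)} = 2 + c^{2}$
$b = - \frac{2}{3}$ ($b = \frac{2 + \left(0^{2}\right)^{2}}{-3} = \left(2 + 0^{2}\right) \left(- \frac{1}{3}\right) = \left(2 + 0\right) \left(- \frac{1}{3}\right) = 2 \left(- \frac{1}{3}\right) = - \frac{2}{3} \approx -0.66667$)
$\left(b + 12\right)^{2} = \left(- \frac{2}{3} + 12\right)^{2} = \left(\frac{34}{3}\right)^{2} = \frac{1156}{9}$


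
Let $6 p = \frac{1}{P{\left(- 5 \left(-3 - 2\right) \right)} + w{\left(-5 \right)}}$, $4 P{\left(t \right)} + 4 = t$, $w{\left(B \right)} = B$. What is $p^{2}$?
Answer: $\frac{4}{9} \approx 0.44444$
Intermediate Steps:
$P{\left(t \right)} = -1 + \frac{t}{4}$
$p = \frac{2}{3}$ ($p = \frac{1}{6 \left(\left(-1 + \frac{\left(-5\right) \left(-3 - 2\right)}{4}\right) - 5\right)} = \frac{1}{6 \left(\left(-1 + \frac{\left(-5\right) \left(-5\right)}{4}\right) - 5\right)} = \frac{1}{6 \left(\left(-1 + \frac{1}{4} \cdot 25\right) - 5\right)} = \frac{1}{6 \left(\left(-1 + \frac{25}{4}\right) - 5\right)} = \frac{1}{6 \left(\frac{21}{4} - 5\right)} = \frac{\frac{1}{\frac{1}{4}}}{6} = \frac{1}{6} \cdot 4 = \frac{2}{3} \approx 0.66667$)
$p^{2} = \left(\frac{2}{3}\right)^{2} = \frac{4}{9}$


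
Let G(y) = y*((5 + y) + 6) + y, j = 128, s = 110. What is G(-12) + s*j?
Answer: 14080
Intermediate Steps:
G(y) = y + y*(11 + y) (G(y) = y*(11 + y) + y = y + y*(11 + y))
G(-12) + s*j = -12*(12 - 12) + 110*128 = -12*0 + 14080 = 0 + 14080 = 14080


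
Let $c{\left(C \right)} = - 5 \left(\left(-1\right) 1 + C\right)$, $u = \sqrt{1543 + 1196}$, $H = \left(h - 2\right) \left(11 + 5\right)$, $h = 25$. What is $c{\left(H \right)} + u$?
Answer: $-1835 + \sqrt{2739} \approx -1782.7$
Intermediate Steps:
$H = 368$ ($H = \left(25 - 2\right) \left(11 + 5\right) = 23 \cdot 16 = 368$)
$u = \sqrt{2739} \approx 52.335$
$c{\left(C \right)} = 5 - 5 C$ ($c{\left(C \right)} = - 5 \left(-1 + C\right) = 5 - 5 C$)
$c{\left(H \right)} + u = \left(5 - 1840\right) + \sqrt{2739} = -1835 + \sqrt{2739}$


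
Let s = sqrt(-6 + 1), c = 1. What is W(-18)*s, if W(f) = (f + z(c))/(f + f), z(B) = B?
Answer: 17*I*sqrt(5)/36 ≈ 1.0559*I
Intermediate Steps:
W(f) = (1 + f)/(2*f) (W(f) = (f + 1)/(f + f) = (1 + f)/((2*f)) = (1 + f)*(1/(2*f)) = (1 + f)/(2*f))
s = I*sqrt(5) (s = sqrt(-5) = I*sqrt(5) ≈ 2.2361*I)
W(-18)*s = ((1/2)*(1 - 18)/(-18))*(I*sqrt(5)) = ((1/2)*(-1/18)*(-17))*(I*sqrt(5)) = 17*(I*sqrt(5))/36 = 17*I*sqrt(5)/36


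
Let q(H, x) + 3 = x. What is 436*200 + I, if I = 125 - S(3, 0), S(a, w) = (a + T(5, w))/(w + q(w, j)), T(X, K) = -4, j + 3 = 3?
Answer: 261974/3 ≈ 87325.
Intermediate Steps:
j = 0 (j = -3 + 3 = 0)
q(H, x) = -3 + x
S(a, w) = (-4 + a)/(-3 + w) (S(a, w) = (a - 4)/(w + (-3 + 0)) = (-4 + a)/(w - 3) = (-4 + a)/(-3 + w))
I = 374/3 (I = 125 - (-4 + 3)/(-3 + 0) = 125 - (-1)/(-3) = 125 - (-1)*(-1)/3 = 125 - 1*1/3 = 125 - 1/3 = 374/3 ≈ 124.67)
436*200 + I = 436*200 + 374/3 = 87200 + 374/3 = 261974/3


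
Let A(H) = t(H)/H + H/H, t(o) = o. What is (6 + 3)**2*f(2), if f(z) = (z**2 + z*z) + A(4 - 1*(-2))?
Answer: 810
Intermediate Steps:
A(H) = 2 (A(H) = H/H + H/H = 1 + 1 = 2)
f(z) = 2 + 2*z**2 (f(z) = (z**2 + z*z) + 2 = (z**2 + z**2) + 2 = 2*z**2 + 2 = 2 + 2*z**2)
(6 + 3)**2*f(2) = (6 + 3)**2*(2 + 2*2**2) = 9**2*(2 + 2*4) = 81*(2 + 8) = 81*10 = 810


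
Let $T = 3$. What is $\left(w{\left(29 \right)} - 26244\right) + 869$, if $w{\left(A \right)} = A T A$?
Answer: $-22852$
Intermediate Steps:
$w{\left(A \right)} = 3 A^{2}$ ($w{\left(A \right)} = A 3 A = 3 A A = 3 A^{2}$)
$\left(w{\left(29 \right)} - 26244\right) + 869 = \left(3 \cdot 29^{2} - 26244\right) + 869 = \left(3 \cdot 841 - 26244\right) + 869 = \left(2523 - 26244\right) + 869 = -23721 + 869 = -22852$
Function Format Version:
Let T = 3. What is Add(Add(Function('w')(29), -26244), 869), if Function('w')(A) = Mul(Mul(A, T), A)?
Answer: -22852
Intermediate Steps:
Function('w')(A) = Mul(3, Pow(A, 2)) (Function('w')(A) = Mul(Mul(A, 3), A) = Mul(Mul(3, A), A) = Mul(3, Pow(A, 2)))
Add(Add(Function('w')(29), -26244), 869) = Add(Add(Mul(3, Pow(29, 2)), -26244), 869) = Add(Add(Mul(3, 841), -26244), 869) = Add(Add(2523, -26244), 869) = Add(-23721, 869) = -22852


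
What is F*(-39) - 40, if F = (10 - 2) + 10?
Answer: -742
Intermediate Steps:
F = 18 (F = 8 + 10 = 18)
F*(-39) - 40 = 18*(-39) - 40 = -702 - 40 = -742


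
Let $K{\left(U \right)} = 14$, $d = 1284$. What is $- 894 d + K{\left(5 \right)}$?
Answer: $-1147882$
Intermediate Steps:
$- 894 d + K{\left(5 \right)} = \left(-894\right) 1284 + 14 = -1147896 + 14 = -1147882$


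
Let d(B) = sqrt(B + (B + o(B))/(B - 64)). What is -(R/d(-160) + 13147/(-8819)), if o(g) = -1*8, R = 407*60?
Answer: 13147/8819 + 48840*I*sqrt(13)/91 ≈ 1.4908 + 1935.1*I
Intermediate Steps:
R = 24420
o(g) = -8
d(B) = sqrt(B + (-8 + B)/(-64 + B)) (d(B) = sqrt(B + (B - 8)/(B - 64)) = sqrt(B + (-8 + B)/(-64 + B)))
-(R/d(-160) + 13147/(-8819)) = -(24420/(sqrt((-8 - 160 - 160*(-64 - 160))/(-64 - 160))) + 13147/(-8819)) = -(24420/(sqrt((-8 - 160 - 160*(-224))/(-224))) + 13147*(-1/8819)) = -(24420/(sqrt(-(-8 - 160 + 35840)/224)) - 13147/8819) = -(24420/(sqrt(-1/224*35672)) - 13147/8819) = -(24420/(sqrt(-637/4)) - 13147/8819) = -(24420/((7*I*sqrt(13)/2)) - 13147/8819) = -(24420*(-2*I*sqrt(13)/91) - 13147/8819) = -(-48840*I*sqrt(13)/91 - 13147/8819) = -(-13147/8819 - 48840*I*sqrt(13)/91) = 13147/8819 + 48840*I*sqrt(13)/91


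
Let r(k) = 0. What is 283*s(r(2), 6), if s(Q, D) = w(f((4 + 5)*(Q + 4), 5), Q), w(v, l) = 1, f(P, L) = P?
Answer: 283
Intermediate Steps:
s(Q, D) = 1
283*s(r(2), 6) = 283*1 = 283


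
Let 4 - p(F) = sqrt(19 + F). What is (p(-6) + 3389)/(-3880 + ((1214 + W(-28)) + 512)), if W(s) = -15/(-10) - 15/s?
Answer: -812/515 + 28*sqrt(13)/60255 ≈ -1.5750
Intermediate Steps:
p(F) = 4 - sqrt(19 + F)
W(s) = 3/2 - 15/s (W(s) = -15*(-1/10) - 15/s = 3/2 - 15/s)
(p(-6) + 3389)/(-3880 + ((1214 + W(-28)) + 512)) = ((4 - sqrt(19 - 6)) + 3389)/(-3880 + ((1214 + (3/2 - 15/(-28))) + 512)) = ((4 - sqrt(13)) + 3389)/(-3880 + ((1214 + (3/2 - 15*(-1/28))) + 512)) = (3393 - sqrt(13))/(-3880 + ((1214 + (3/2 + 15/28)) + 512)) = (3393 - sqrt(13))/(-3880 + ((1214 + 57/28) + 512)) = (3393 - sqrt(13))/(-3880 + (34049/28 + 512)) = (3393 - sqrt(13))/(-3880 + 48385/28) = (3393 - sqrt(13))/(-60255/28) = (3393 - sqrt(13))*(-28/60255) = -812/515 + 28*sqrt(13)/60255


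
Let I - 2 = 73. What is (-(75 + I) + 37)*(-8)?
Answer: 904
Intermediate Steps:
I = 75 (I = 2 + 73 = 75)
(-(75 + I) + 37)*(-8) = (-(75 + 75) + 37)*(-8) = (-1*150 + 37)*(-8) = (-150 + 37)*(-8) = -113*(-8) = 904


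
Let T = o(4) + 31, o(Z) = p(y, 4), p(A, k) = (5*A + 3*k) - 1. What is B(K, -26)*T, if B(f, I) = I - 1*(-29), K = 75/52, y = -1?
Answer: 111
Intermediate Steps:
p(A, k) = -1 + 3*k + 5*A (p(A, k) = (3*k + 5*A) - 1 = -1 + 3*k + 5*A)
o(Z) = 6 (o(Z) = -1 + 3*4 + 5*(-1) = -1 + 12 - 5 = 6)
K = 75/52 (K = 75*(1/52) = 75/52 ≈ 1.4423)
T = 37 (T = 6 + 31 = 37)
B(f, I) = 29 + I (B(f, I) = I + 29 = 29 + I)
B(K, -26)*T = (29 - 26)*37 = 3*37 = 111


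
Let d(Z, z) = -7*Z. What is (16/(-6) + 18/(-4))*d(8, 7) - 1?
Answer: 1201/3 ≈ 400.33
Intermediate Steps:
(16/(-6) + 18/(-4))*d(8, 7) - 1 = (16/(-6) + 18/(-4))*(-7*8) - 1 = (16*(-⅙) + 18*(-¼))*(-56) - 1 = (-8/3 - 9/2)*(-56) - 1 = -43/6*(-56) - 1 = 1204/3 - 1 = 1201/3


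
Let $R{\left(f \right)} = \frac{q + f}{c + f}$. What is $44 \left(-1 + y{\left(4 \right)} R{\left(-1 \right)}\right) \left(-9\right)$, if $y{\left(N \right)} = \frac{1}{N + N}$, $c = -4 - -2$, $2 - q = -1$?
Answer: $429$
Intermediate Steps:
$q = 3$ ($q = 2 - -1 = 2 + 1 = 3$)
$c = -2$ ($c = -4 + 2 = -2$)
$y{\left(N \right)} = \frac{1}{2 N}$
$R{\left(f \right)} = \frac{3 + f}{-2 + f}$
$44 \left(-1 + y{\left(4 \right)} R{\left(-1 \right)}\right) \left(-9\right) = 44 \left(-1 + \frac{1}{2 \cdot 4} \frac{3 - 1}{-2 - 1}\right) \left(-9\right) = 44 \left(-1 + \frac{1}{2} \cdot \frac{1}{4} \frac{1}{-3} \cdot 2\right) \left(-9\right) = 44 \left(-1 + \frac{\left(- \frac{1}{3}\right) 2}{8}\right) \left(-9\right) = 44 \left(-1 + \frac{1}{8} \left(- \frac{2}{3}\right)\right) \left(-9\right) = 44 \left(-1 - \frac{1}{12}\right) \left(-9\right) = 44 \left(- \frac{13}{12}\right) \left(-9\right) = \left(- \frac{143}{3}\right) \left(-9\right) = 429$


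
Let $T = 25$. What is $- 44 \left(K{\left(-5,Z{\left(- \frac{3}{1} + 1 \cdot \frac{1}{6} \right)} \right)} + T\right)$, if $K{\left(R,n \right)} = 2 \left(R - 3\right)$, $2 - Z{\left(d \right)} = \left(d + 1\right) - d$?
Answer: $-396$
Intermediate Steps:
$Z{\left(d \right)} = 1$ ($Z{\left(d \right)} = 2 - \left(\left(d + 1\right) - d\right) = 2 - \left(\left(1 + d\right) - d\right) = 2 - 1 = 1$)
$K{\left(R,n \right)} = -6 + 2 R$ ($K{\left(R,n \right)} = 2 \left(-3 + R\right) = -6 + 2 R$)
$- 44 \left(K{\left(-5,Z{\left(- \frac{3}{1} + 1 \cdot \frac{1}{6} \right)} \right)} + T\right) = - 44 \left(\left(-6 + 2 \left(-5\right)\right) + 25\right) = - 44 \left(\left(-6 - 10\right) + 25\right) = - 44 \left(-16 + 25\right) = \left(-44\right) 9 = -396$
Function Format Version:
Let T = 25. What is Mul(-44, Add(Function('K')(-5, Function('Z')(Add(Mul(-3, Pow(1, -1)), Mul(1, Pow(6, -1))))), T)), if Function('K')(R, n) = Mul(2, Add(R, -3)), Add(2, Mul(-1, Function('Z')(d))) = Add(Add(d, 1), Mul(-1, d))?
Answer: -396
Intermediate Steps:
Function('Z')(d) = 1 (Function('Z')(d) = Add(2, Mul(-1, Add(Add(d, 1), Mul(-1, d)))) = Add(2, Mul(-1, Add(Add(1, d), Mul(-1, d)))) = Add(2, Mul(-1, 1)) = Add(2, -1) = 1)
Function('K')(R, n) = Add(-6, Mul(2, R)) (Function('K')(R, n) = Mul(2, Add(-3, R)) = Add(-6, Mul(2, R)))
Mul(-44, Add(Function('K')(-5, Function('Z')(Add(Mul(-3, Pow(1, -1)), Mul(1, Pow(6, -1))))), T)) = Mul(-44, Add(Add(-6, Mul(2, -5)), 25)) = Mul(-44, Add(Add(-6, -10), 25)) = Mul(-44, Add(-16, 25)) = Mul(-44, 9) = -396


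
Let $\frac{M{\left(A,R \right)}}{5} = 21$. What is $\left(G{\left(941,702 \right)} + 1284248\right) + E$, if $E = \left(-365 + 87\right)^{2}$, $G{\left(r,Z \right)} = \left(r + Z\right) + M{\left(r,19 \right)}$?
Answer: $1363280$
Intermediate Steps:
$M{\left(A,R \right)} = 105$ ($M{\left(A,R \right)} = 5 \cdot 21 = 105$)
$G{\left(r,Z \right)} = 105 + Z + r$ ($G{\left(r,Z \right)} = \left(r + Z\right) + 105 = \left(Z + r\right) + 105 = 105 + Z + r$)
$E = 77284$ ($E = \left(-278\right)^{2} = 77284$)
$\left(G{\left(941,702 \right)} + 1284248\right) + E = \left(\left(105 + 702 + 941\right) + 1284248\right) + 77284 = \left(1748 + 1284248\right) + 77284 = 1285996 + 77284 = 1363280$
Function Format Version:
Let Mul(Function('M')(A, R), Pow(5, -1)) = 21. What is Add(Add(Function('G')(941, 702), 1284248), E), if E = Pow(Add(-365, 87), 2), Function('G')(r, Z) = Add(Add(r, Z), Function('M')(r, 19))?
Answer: 1363280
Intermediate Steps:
Function('M')(A, R) = 105 (Function('M')(A, R) = Mul(5, 21) = 105)
Function('G')(r, Z) = Add(105, Z, r) (Function('G')(r, Z) = Add(Add(r, Z), 105) = Add(Add(Z, r), 105) = Add(105, Z, r))
E = 77284 (E = Pow(-278, 2) = 77284)
Add(Add(Function('G')(941, 702), 1284248), E) = Add(Add(Add(105, 702, 941), 1284248), 77284) = Add(Add(1748, 1284248), 77284) = Add(1285996, 77284) = 1363280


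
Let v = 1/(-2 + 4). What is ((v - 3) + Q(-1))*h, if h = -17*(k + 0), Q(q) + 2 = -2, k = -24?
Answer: -2652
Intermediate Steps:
Q(q) = -4 (Q(q) = -2 - 2 = -4)
v = ½ (v = 1/2 = ½ ≈ 0.50000)
h = 408 (h = -17*(-24 + 0) = -17*(-24) = 408)
((v - 3) + Q(-1))*h = ((½ - 3) - 4)*408 = (-5/2 - 4)*408 = -13/2*408 = -2652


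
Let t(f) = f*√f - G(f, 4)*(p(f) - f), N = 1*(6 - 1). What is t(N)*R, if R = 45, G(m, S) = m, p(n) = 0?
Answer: 1125 + 225*√5 ≈ 1628.1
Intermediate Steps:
N = 5 (N = 1*5 = 5)
t(f) = f² + f^(3/2) (t(f) = f*√f - f*(0 - f) = f^(3/2) - f*(-f) = f^(3/2) - (-1)*f² = f^(3/2) + f² = f² + f^(3/2))
t(N)*R = (5² + 5^(3/2))*45 = (25 + 5*√5)*45 = 1125 + 225*√5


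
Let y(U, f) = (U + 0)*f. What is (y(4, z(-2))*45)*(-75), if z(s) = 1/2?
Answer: -6750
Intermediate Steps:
z(s) = ½
y(U, f) = U*f
(y(4, z(-2))*45)*(-75) = ((4*(½))*45)*(-75) = (2*45)*(-75) = 90*(-75) = -6750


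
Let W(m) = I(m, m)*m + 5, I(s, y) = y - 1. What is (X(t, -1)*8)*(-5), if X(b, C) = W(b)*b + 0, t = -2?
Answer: 880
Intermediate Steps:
I(s, y) = -1 + y
W(m) = 5 + m*(-1 + m) (W(m) = (-1 + m)*m + 5 = m*(-1 + m) + 5 = 5 + m*(-1 + m))
X(b, C) = b*(5 + b*(-1 + b)) (X(b, C) = (5 + b*(-1 + b))*b + 0 = b*(5 + b*(-1 + b)) + 0 = b*(5 + b*(-1 + b)))
(X(t, -1)*8)*(-5) = (-2*(5 - 2*(-1 - 2))*8)*(-5) = (-2*(5 - 2*(-3))*8)*(-5) = (-2*(5 + 6)*8)*(-5) = (-2*11*8)*(-5) = -22*8*(-5) = -176*(-5) = 880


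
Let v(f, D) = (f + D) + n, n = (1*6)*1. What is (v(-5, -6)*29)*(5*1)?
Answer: -725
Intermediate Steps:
n = 6 (n = 6*1 = 6)
v(f, D) = 6 + D + f (v(f, D) = (f + D) + 6 = (D + f) + 6 = 6 + D + f)
(v(-5, -6)*29)*(5*1) = ((6 - 6 - 5)*29)*(5*1) = -5*29*5 = -145*5 = -725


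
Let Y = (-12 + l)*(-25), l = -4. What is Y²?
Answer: 160000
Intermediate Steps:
Y = 400 (Y = (-12 - 4)*(-25) = -16*(-25) = 400)
Y² = 400² = 160000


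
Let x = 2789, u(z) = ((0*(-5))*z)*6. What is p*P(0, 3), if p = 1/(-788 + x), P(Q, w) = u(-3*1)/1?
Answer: 0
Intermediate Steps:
u(z) = 0 (u(z) = (0*z)*6 = 0*6 = 0)
P(Q, w) = 0 (P(Q, w) = 0/1 = 0*1 = 0)
p = 1/2001 (p = 1/(-788 + 2789) = 1/2001 ≈ 0.00049975)
p*P(0, 3) = (1/2001)*0 = 0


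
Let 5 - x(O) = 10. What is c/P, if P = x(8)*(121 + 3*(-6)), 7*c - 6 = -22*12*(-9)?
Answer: -2382/3605 ≈ -0.66075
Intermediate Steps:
x(O) = -5 (x(O) = 5 - 1*10 = 5 - 10 = -5)
c = 2382/7 (c = 6/7 + (-22*12*(-9))/7 = 6/7 + (-264*(-9))/7 = 6/7 + (⅐)*2376 = 6/7 + 2376/7 = 2382/7 ≈ 340.29)
P = -515 (P = -5*(121 + 3*(-6)) = -5*(121 - 18) = -5*103 = -515)
c/P = (2382/7)/(-515) = (2382/7)*(-1/515) = -2382/3605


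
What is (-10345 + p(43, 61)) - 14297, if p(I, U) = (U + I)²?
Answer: -13826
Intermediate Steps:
p(I, U) = (I + U)²
(-10345 + p(43, 61)) - 14297 = (-10345 + (43 + 61)²) - 14297 = (-10345 + 104²) - 14297 = (-10345 + 10816) - 14297 = 471 - 14297 = -13826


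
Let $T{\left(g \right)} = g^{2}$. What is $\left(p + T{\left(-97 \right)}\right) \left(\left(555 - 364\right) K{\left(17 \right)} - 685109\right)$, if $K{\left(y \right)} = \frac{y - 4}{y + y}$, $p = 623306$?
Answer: $- \frac{14736706160445}{34} \approx -4.3343 \cdot 10^{11}$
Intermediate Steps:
$K{\left(y \right)} = \frac{-4 + y}{2 y}$
$\left(p + T{\left(-97 \right)}\right) \left(\left(555 - 364\right) K{\left(17 \right)} - 685109\right) = \left(623306 + \left(-97\right)^{2}\right) \left(\left(555 - 364\right) \frac{-4 + 17}{2 \cdot 17} - 685109\right) = \left(623306 + 9409\right) \left(191 \cdot \frac{1}{2} \cdot \frac{1}{17} \cdot 13 - 685109\right) = 632715 \left(191 \cdot \frac{13}{34} - 685109\right) = 632715 \left(\frac{2483}{34} - 685109\right) = 632715 \left(- \frac{23291223}{34}\right) = - \frac{14736706160445}{34}$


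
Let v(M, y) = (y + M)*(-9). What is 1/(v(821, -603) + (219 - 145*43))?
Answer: -1/7978 ≈ -0.00012534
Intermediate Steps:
v(M, y) = -9*M - 9*y (v(M, y) = (M + y)*(-9) = -9*M - 9*y)
1/(v(821, -603) + (219 - 145*43)) = 1/((-9*821 - 9*(-603)) + (219 - 145*43)) = 1/((-7389 + 5427) + (219 - 6235)) = 1/(-1962 - 6016) = 1/(-7978) = -1/7978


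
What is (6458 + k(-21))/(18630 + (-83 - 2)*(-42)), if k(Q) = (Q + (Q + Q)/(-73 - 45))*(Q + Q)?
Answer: 216089/654900 ≈ 0.32996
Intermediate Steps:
k(Q) = 116*Q²/59 (k(Q) = (Q + (2*Q)/(-118))*(2*Q) = (Q + (2*Q)*(-1/118))*(2*Q) = (Q - Q/59)*(2*Q) = (58*Q/59)*(2*Q) = 116*Q²/59)
(6458 + k(-21))/(18630 + (-83 - 2)*(-42)) = (6458 + (116/59)*(-21)²)/(18630 + (-83 - 2)*(-42)) = (6458 + (116/59)*441)/(18630 - 85*(-42)) = (6458 + 51156/59)/(18630 + 3570) = (432178/59)/22200 = (432178/59)*(1/22200) = 216089/654900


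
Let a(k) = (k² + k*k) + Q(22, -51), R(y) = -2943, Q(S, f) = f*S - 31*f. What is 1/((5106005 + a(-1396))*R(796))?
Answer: -1/26499054528 ≈ -3.7737e-11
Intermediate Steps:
Q(S, f) = -31*f + S*f (Q(S, f) = S*f - 31*f = -31*f + S*f)
a(k) = 459 + 2*k² (a(k) = (k² + k*k) - 51*(-31 + 22) = (k² + k²) - 51*(-9) = 2*k² + 459 = 459 + 2*k²)
1/((5106005 + a(-1396))*R(796)) = 1/((5106005 + (459 + 2*(-1396)²))*(-2943)) = -1/2943/(5106005 + (459 + 2*1948816)) = -1/2943/(5106005 + (459 + 3897632)) = -1/2943/(5106005 + 3898091) = -1/2943/9004096 = (1/9004096)*(-1/2943) = -1/26499054528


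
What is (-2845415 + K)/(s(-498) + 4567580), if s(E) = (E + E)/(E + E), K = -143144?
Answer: -2988559/4567581 ≈ -0.65430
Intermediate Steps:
s(E) = 1 (s(E) = (2*E)/((2*E)) = (2*E)*(1/(2*E)) = 1)
(-2845415 + K)/(s(-498) + 4567580) = (-2845415 - 143144)/(1 + 4567580) = -2988559/4567581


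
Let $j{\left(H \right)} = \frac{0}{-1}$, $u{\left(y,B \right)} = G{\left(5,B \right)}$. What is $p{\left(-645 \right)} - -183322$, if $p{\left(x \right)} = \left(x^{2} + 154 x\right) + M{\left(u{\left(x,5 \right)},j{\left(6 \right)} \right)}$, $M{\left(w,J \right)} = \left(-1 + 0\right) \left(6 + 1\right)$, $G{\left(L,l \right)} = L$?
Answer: $500010$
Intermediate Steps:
$u{\left(y,B \right)} = 5$
$j{\left(H \right)} = 0$ ($j{\left(H \right)} = 0 \left(-1\right) = 0$)
$M{\left(w,J \right)} = -7$ ($M{\left(w,J \right)} = \left(-1\right) 7 = -7$)
$p{\left(x \right)} = -7 + x^{2} + 154 x$ ($p{\left(x \right)} = \left(x^{2} + 154 x\right) - 7 = -7 + x^{2} + 154 x$)
$p{\left(-645 \right)} - -183322 = \left(-7 + \left(-645\right)^{2} + 154 \left(-645\right)\right) - -183322 = \left(-7 + 416025 - 99330\right) + 183322 = 316688 + 183322 = 500010$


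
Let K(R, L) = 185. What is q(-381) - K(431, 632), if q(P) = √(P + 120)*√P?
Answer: -185 - 3*√11049 ≈ -500.34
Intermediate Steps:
q(P) = √P*√(120 + P) (q(P) = √(120 + P)*√P = √P*√(120 + P))
q(-381) - K(431, 632) = √(-381)*√(120 - 381) - 1*185 = (I*√381)*√(-261) - 185 = (I*√381)*(3*I*√29) - 185 = -3*√11049 - 185 = -185 - 3*√11049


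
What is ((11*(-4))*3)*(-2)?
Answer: 264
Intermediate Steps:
((11*(-4))*3)*(-2) = -44*3*(-2) = -132*(-2) = 264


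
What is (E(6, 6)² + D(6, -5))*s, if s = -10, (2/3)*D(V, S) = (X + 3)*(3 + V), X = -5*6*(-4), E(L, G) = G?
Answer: -16965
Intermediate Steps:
X = 120 (X = -30*(-4) = 120)
D(V, S) = 1107/2 + 369*V/2 (D(V, S) = 3*((120 + 3)*(3 + V))/2 = 3*(123*(3 + V))/2 = 3*(369 + 123*V)/2 = 1107/2 + 369*V/2)
(E(6, 6)² + D(6, -5))*s = (6² + (1107/2 + (369/2)*6))*(-10) = (36 + (1107/2 + 1107))*(-10) = (36 + 3321/2)*(-10) = (3393/2)*(-10) = -16965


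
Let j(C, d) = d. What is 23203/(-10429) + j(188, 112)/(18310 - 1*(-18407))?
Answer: -850776503/382921593 ≈ -2.2218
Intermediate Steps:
23203/(-10429) + j(188, 112)/(18310 - 1*(-18407)) = 23203/(-10429) + 112/(18310 - 1*(-18407)) = 23203*(-1/10429) + 112/(18310 + 18407) = -23203/10429 + 112/36717 = -850776503/382921593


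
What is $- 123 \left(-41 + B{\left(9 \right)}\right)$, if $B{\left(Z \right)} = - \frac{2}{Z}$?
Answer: $\frac{15211}{3} \approx 5070.3$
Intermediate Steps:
$- 123 \left(-41 + B{\left(9 \right)}\right) = - 123 \left(-41 - \frac{2}{9}\right) = \left(-123\right) \left(- \frac{371}{9}\right) = \frac{15211}{3}$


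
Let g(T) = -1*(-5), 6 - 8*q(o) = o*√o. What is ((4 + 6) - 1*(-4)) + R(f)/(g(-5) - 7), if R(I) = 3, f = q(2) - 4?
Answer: 25/2 ≈ 12.500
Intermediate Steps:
q(o) = ¾ - o^(3/2)/8 (q(o) = ¾ - o*√o/8 = ¾ - o^(3/2)/8)
f = -13/4 - √2/4 (f = (¾ - √2/4) - 4 = -13/4 - √2/4 ≈ -3.6036)
g(T) = 5
((4 + 6) - 1*(-4)) + R(f)/(g(-5) - 7) = ((4 + 6) - 1*(-4)) + 3/(5 - 7) = (10 + 4) + 3/(-2) = 14 - ½*3 = 14 - 3/2 = 25/2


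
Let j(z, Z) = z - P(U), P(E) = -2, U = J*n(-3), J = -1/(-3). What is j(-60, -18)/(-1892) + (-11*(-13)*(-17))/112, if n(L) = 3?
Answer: -1148239/52976 ≈ -21.675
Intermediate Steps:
J = ⅓ (J = -1*(-⅓) = ⅓ ≈ 0.33333)
U = 1 (U = (⅓)*3 = 1)
j(z, Z) = 2 + z (j(z, Z) = z - 1*(-2) = z + 2 = 2 + z)
j(-60, -18)/(-1892) + (-11*(-13)*(-17))/112 = (2 - 60)/(-1892) + (-11*(-13)*(-17))/112 = -58*(-1/1892) + (143*(-17))*(1/112) = 29/946 - 2431*1/112 = 29/946 - 2431/112 = -1148239/52976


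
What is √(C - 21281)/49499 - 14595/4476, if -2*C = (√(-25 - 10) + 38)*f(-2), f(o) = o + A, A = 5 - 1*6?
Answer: -4865/1492 + √(-84896 + 6*I*√35)/98998 ≈ -3.2607 + 0.0029432*I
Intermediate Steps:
A = -1 (A = 5 - 6 = -1)
f(o) = -1 + o (f(o) = o - 1 = -1 + o)
C = 57 + 3*I*√35/2 (C = -(√(-25 - 10) + 38)*(-1 - 2)/2 = -(√(-35) + 38)*(-3)/2 = -(I*√35 + 38)*(-3)/2 = -(38 + I*√35)*(-3)/2 = -(-114 - 3*I*√35)/2 = 57 + 3*I*√35/2 ≈ 57.0 + 8.8741*I)
√(C - 21281)/49499 - 14595/4476 = √((57 + 3*I*√35/2) - 21281)/49499 - 14595/4476 = √(-21224 + 3*I*√35/2)*(1/49499) - 14595*1/4476 = √(-21224 + 3*I*√35/2)/49499 - 4865/1492 = -4865/1492 + √(-21224 + 3*I*√35/2)/49499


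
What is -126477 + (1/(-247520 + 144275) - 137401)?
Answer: -27244084111/103245 ≈ -2.6388e+5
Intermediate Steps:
-126477 + (1/(-247520 + 144275) - 137401) = -126477 + (1/(-103245) - 137401) = -126477 + (-1/103245 - 137401) = -126477 - 14185966246/103245 = -27244084111/103245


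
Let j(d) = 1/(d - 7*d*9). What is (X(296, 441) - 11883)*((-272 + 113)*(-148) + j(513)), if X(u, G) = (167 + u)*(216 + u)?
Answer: 168532711345843/31806 ≈ 5.2988e+9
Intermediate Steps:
j(d) = -1/(62*d) (j(d) = 1/(d - 63*d) = 1/(-62*d) = -1/(62*d))
(X(296, 441) - 11883)*((-272 + 113)*(-148) + j(513)) = ((36072 + 296**2 + 383*296) - 11883)*((-272 + 113)*(-148) - 1/62/513) = ((36072 + 87616 + 113368) - 11883)*(-159*(-148) - 1/62*1/513) = (237056 - 11883)*(23532 - 1/31806) = 225173*(748458791/31806) = 168532711345843/31806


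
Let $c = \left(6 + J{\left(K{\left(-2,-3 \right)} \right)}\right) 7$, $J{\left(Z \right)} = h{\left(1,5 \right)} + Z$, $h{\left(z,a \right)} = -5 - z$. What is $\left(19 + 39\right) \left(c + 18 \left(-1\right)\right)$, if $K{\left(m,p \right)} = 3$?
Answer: $174$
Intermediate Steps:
$J{\left(Z \right)} = -6 + Z$ ($J{\left(Z \right)} = \left(-5 - 1\right) + Z = -6 + Z$)
$c = 21$ ($c = \left(6 + \left(-6 + 3\right)\right) 7 = \left(6 - 3\right) 7 = 3 \cdot 7 = 21$)
$\left(19 + 39\right) \left(c + 18 \left(-1\right)\right) = \left(19 + 39\right) \left(21 + 18 \left(-1\right)\right) = 58 \left(21 - 18\right) = 58 \cdot 3 = 174$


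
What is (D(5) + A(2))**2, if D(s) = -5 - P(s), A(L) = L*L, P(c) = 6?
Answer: 49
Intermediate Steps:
A(L) = L**2
D(s) = -11 (D(s) = -5 - 1*6 = -5 - 6 = -11)
(D(5) + A(2))**2 = (-11 + 2**2)**2 = (-11 + 4)**2 = (-7)**2 = 49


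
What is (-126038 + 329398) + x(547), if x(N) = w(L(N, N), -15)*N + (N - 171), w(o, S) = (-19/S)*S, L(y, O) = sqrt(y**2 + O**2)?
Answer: 193343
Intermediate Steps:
L(y, O) = sqrt(O**2 + y**2)
w(o, S) = -19
x(N) = -171 - 18*N (x(N) = -19*N + (N - 171) = -19*N + (-171 + N) = -171 - 18*N)
(-126038 + 329398) + x(547) = (-126038 + 329398) + (-171 - 18*547) = 203360 + (-171 - 9846) = 203360 - 10017 = 193343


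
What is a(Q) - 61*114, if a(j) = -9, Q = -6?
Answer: -6963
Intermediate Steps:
a(Q) - 61*114 = -9 - 61*114 = -9 - 6954 = -6963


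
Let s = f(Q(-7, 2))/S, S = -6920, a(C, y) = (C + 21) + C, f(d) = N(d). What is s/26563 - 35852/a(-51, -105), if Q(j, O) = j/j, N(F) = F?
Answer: 6590169797839/14889092760 ≈ 442.62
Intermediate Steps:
Q(j, O) = 1
f(d) = d
a(C, y) = 21 + 2*C (a(C, y) = (21 + C) + C = 21 + 2*C)
s = -1/6920 (s = 1/(-6920) = 1*(-1/6920) = -1/6920 ≈ -0.00014451)
s/26563 - 35852/a(-51, -105) = -1/6920/26563 - 35852/(21 + 2*(-51)) = -1/6920*1/26563 - 35852/(21 - 102) = -1/183815960 - 35852/(-81) = -1/183815960 - 35852*(-1/81) = -1/183815960 + 35852/81 = 6590169797839/14889092760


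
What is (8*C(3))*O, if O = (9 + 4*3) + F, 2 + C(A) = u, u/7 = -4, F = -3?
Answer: -4320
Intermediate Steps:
u = -28 (u = 7*(-4) = -28)
C(A) = -30 (C(A) = -2 - 28 = -30)
O = 18 (O = (9 + 4*3) - 3 = (9 + 12) - 3 = 21 - 3 = 18)
(8*C(3))*O = (8*(-30))*18 = -240*18 = -4320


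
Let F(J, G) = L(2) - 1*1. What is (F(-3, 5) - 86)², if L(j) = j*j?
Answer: 6889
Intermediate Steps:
L(j) = j²
F(J, G) = 3 (F(J, G) = 2² - 1*1 = 4 - 1 = 3)
(F(-3, 5) - 86)² = (3 - 86)² = (-83)² = 6889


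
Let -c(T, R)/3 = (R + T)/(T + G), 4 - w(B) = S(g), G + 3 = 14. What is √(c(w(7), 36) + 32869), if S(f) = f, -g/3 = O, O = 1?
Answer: √1183026/6 ≈ 181.28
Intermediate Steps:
G = 11 (G = -3 + 14 = 11)
g = -3 (g = -3*1 = -3)
w(B) = 7 (w(B) = 4 - 1*(-3) = 4 + 3 = 7)
c(T, R) = -3*(R + T)/(11 + T) (c(T, R) = -3*(R + T)/(T + 11) = -3*(R + T)/(11 + T))
√(c(w(7), 36) + 32869) = √(3*(-1*36 - 1*7)/(11 + 7) + 32869) = √(3*(-36 - 7)/18 + 32869) = √(3*(1/18)*(-43) + 32869) = √(-43/6 + 32869) = √(197171/6) = √1183026/6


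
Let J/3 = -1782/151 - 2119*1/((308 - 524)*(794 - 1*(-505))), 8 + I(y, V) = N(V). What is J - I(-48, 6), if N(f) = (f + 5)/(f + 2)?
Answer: -203058823/7061364 ≈ -28.756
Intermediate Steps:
N(f) = (5 + f)/(2 + f)
I(y, V) = -8 + (5 + V)/(2 + V)
J = -499680719/14122728 (J = 3*(-1782/151 - 2119*1/((308 - 524)*(794 - 1*(-505)))) = 3*(-1782*1/151 - 2119*(-1/(216*(794 + 505)))) = 3*(-1782/151 - 2119/((-216*1299))) = 3*(-1782/151 - 2119/(-280584)) = 3*(-1782/151 - 2119*(-1/280584)) = 3*(-1782/151 + 2119/280584) = 3*(-499680719/42368184) = -499680719/14122728 ≈ -35.381)
J - I(-48, 6) = -499680719/14122728 - (-11 - 7*6)/(2 + 6) = -499680719/14122728 - (-11 - 42)/8 = -499680719/14122728 - (-53)/8 = -499680719/14122728 - 1*(-53/8) = -499680719/14122728 + 53/8 = -203058823/7061364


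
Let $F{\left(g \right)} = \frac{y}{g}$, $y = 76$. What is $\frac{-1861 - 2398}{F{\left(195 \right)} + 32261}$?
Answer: $- \frac{830505}{6290971} \approx -0.13202$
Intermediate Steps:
$F{\left(g \right)} = \frac{76}{g}$
$\frac{-1861 - 2398}{F{\left(195 \right)} + 32261} = \frac{-1861 - 2398}{\frac{76}{195} + 32261} = - \frac{4259}{76 \cdot \frac{1}{195} + 32261} = - \frac{4259}{\frac{76}{195} + 32261} = - \frac{4259}{\frac{6290971}{195}} = \left(-4259\right) \frac{195}{6290971} = - \frac{830505}{6290971}$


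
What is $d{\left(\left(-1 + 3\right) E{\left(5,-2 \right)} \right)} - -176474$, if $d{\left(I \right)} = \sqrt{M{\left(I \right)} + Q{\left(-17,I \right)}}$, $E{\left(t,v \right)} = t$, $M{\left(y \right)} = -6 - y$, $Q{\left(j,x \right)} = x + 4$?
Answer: $176474 + i \sqrt{2} \approx 1.7647 \cdot 10^{5} + 1.4142 i$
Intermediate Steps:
$Q{\left(j,x \right)} = 4 + x$
$d{\left(I \right)} = i \sqrt{2}$ ($d{\left(I \right)} = \sqrt{\left(-6 - I\right) + \left(4 + I\right)} = \sqrt{-2} = i \sqrt{2}$)
$d{\left(\left(-1 + 3\right) E{\left(5,-2 \right)} \right)} - -176474 = i \sqrt{2} - -176474 = i \sqrt{2} + 176474 = 176474 + i \sqrt{2}$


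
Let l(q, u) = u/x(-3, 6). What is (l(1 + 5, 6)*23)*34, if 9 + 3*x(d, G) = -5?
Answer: -7038/7 ≈ -1005.4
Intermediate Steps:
x(d, G) = -14/3 (x(d, G) = -3 + (⅓)*(-5) = -3 - 5/3 = -14/3)
l(q, u) = -3*u/14 (l(q, u) = u/(-14/3) = u*(-3/14) = -3*u/14)
(l(1 + 5, 6)*23)*34 = (-3/14*6*23)*34 = -9/7*23*34 = -207/7*34 = -7038/7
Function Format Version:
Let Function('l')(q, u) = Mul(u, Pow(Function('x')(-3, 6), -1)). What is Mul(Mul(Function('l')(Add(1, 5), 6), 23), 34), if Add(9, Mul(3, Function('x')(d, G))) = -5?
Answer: Rational(-7038, 7) ≈ -1005.4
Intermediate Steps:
Function('x')(d, G) = Rational(-14, 3) (Function('x')(d, G) = Add(-3, Mul(Rational(1, 3), -5)) = Add(-3, Rational(-5, 3)) = Rational(-14, 3))
Function('l')(q, u) = Mul(Rational(-3, 14), u) (Function('l')(q, u) = Mul(u, Pow(Rational(-14, 3), -1)) = Mul(u, Rational(-3, 14)) = Mul(Rational(-3, 14), u))
Mul(Mul(Function('l')(Add(1, 5), 6), 23), 34) = Mul(Mul(Mul(Rational(-3, 14), 6), 23), 34) = Mul(Mul(Rational(-9, 7), 23), 34) = Mul(Rational(-207, 7), 34) = Rational(-7038, 7)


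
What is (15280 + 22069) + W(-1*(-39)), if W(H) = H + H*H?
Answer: 38909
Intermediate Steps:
W(H) = H + H²
(15280 + 22069) + W(-1*(-39)) = (15280 + 22069) + (-1*(-39))*(1 - 1*(-39)) = 37349 + 39*(1 + 39) = 37349 + 39*40 = 37349 + 1560 = 38909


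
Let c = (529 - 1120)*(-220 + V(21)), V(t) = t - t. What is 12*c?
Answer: 1560240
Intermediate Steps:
V(t) = 0
c = 130020 (c = (529 - 1120)*(-220 + 0) = -591*(-220) = 130020)
12*c = 12*130020 = 1560240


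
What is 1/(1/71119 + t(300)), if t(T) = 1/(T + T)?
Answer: 42671400/71719 ≈ 594.98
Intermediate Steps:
t(T) = 1/(2*T)
1/(1/71119 + t(300)) = 1/(1/71119 + (½)/300) = 1/(1/71119 + (½)*(1/300)) = 1/(1/71119 + 1/600) = 1/(71719/42671400) = 42671400/71719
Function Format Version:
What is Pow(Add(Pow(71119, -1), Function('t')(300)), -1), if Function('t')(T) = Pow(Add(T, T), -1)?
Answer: Rational(42671400, 71719) ≈ 594.98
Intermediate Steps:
Function('t')(T) = Mul(Rational(1, 2), Pow(T, -1)) (Function('t')(T) = Pow(Mul(2, T), -1) = Mul(Rational(1, 2), Pow(T, -1)))
Pow(Add(Pow(71119, -1), Function('t')(300)), -1) = Pow(Add(Pow(71119, -1), Mul(Rational(1, 2), Pow(300, -1))), -1) = Pow(Add(Rational(1, 71119), Mul(Rational(1, 2), Rational(1, 300))), -1) = Pow(Add(Rational(1, 71119), Rational(1, 600)), -1) = Pow(Rational(71719, 42671400), -1) = Rational(42671400, 71719)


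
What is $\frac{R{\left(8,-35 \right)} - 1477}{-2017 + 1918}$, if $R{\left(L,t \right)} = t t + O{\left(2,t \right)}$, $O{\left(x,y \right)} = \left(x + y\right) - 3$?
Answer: $\frac{32}{11} \approx 2.9091$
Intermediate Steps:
$O{\left(x,y \right)} = -3 + x + y$
$R{\left(L,t \right)} = -1 + t + t^{2}$ ($R{\left(L,t \right)} = t t + \left(-3 + 2 + t\right) = t^{2} + \left(-1 + t\right) = -1 + t + t^{2}$)
$\frac{R{\left(8,-35 \right)} - 1477}{-2017 + 1918} = \frac{\left(-1 - 35 + \left(-35\right)^{2}\right) - 1477}{-2017 + 1918} = \frac{\left(-1 - 35 + 1225\right) - 1477}{-99} = \left(1189 - 1477\right) \left(- \frac{1}{99}\right) = \left(-288\right) \left(- \frac{1}{99}\right) = \frac{32}{11}$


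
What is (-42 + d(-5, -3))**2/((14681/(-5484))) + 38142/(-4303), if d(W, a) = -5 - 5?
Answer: -4951385670/4859411 ≈ -1018.9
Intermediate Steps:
d(W, a) = -10
(-42 + d(-5, -3))**2/((14681/(-5484))) + 38142/(-4303) = (-42 - 10)**2/((14681/(-5484))) + 38142/(-4303) = (-52)**2/((14681*(-1/5484))) + 38142*(-1/4303) = 2704/(-14681/5484) - 2934/331 = 2704*(-5484/14681) - 2934/331 = -14828736/14681 - 2934/331 = -4951385670/4859411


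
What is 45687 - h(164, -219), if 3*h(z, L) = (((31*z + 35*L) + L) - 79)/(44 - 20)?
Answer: 3292343/72 ≈ 45727.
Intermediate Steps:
h(z, L) = -79/72 + L/2 + 31*z/72 (h(z, L) = ((((31*z + 35*L) + L) - 79)/(44 - 20))/3 = (((31*z + 36*L) - 79)/24)/3 = ((-79 + 31*z + 36*L)*(1/24))/3 = (-79/24 + 3*L/2 + 31*z/24)/3 = -79/72 + L/2 + 31*z/72)
45687 - h(164, -219) = 45687 - (-79/72 + (½)*(-219) + (31/72)*164) = 45687 - (-79/72 - 219/2 + 1271/18) = 45687 - 1*(-2879/72) = 45687 + 2879/72 = 3292343/72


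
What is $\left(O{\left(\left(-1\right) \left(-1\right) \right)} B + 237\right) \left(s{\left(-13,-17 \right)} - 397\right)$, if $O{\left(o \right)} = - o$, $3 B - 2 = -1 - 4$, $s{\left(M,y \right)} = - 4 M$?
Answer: $-82110$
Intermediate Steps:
$B = -1$ ($B = \frac{2}{3} + \frac{-1 - 4}{3} = \frac{2}{3} + \frac{1}{3} \left(-5\right) = \frac{2}{3} - \frac{5}{3} = -1$)
$\left(O{\left(\left(-1\right) \left(-1\right) \right)} B + 237\right) \left(s{\left(-13,-17 \right)} - 397\right) = \left(- \left(-1\right) \left(-1\right) \left(-1\right) + 237\right) \left(\left(-4\right) \left(-13\right) - 397\right) = \left(\left(-1\right) 1 \left(-1\right) + 237\right) \left(52 - 397\right) = \left(\left(-1\right) \left(-1\right) + 237\right) \left(-345\right) = \left(1 + 237\right) \left(-345\right) = 238 \left(-345\right) = -82110$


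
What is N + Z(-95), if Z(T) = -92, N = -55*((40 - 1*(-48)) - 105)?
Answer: 843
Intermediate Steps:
N = 935 (N = -55*((40 + 48) - 105) = -55*(88 - 105) = -55*(-17) = 935)
N + Z(-95) = 935 - 92 = 843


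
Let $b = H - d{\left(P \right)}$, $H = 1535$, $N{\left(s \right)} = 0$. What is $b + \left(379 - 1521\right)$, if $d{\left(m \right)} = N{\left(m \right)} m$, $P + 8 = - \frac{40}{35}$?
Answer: $393$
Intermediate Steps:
$P = - \frac{64}{7}$ ($P = -8 - \frac{40}{35} = -8 - \frac{8}{7} = - \frac{64}{7} \approx -9.1429$)
$d{\left(m \right)} = 0$ ($d{\left(m \right)} = 0 m = 0$)
$b = 1535$ ($b = 1535 - 0 = 1535 + 0 = 1535$)
$b + \left(379 - 1521\right) = 1535 + \left(379 - 1521\right) = 1535 - 1142 = 393$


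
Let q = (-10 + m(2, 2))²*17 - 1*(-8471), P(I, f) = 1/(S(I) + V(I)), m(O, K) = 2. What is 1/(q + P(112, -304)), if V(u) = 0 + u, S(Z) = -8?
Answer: 104/994137 ≈ 0.00010461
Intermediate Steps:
V(u) = u
P(I, f) = 1/(-8 + I)
q = 9559 (q = (-10 + 2)²*17 - 1*(-8471) = (-8)²*17 + 8471 = 64*17 + 8471 = 1088 + 8471 = 9559)
1/(q + P(112, -304)) = 1/(9559 + 1/(-8 + 112)) = 1/(9559 + 1/104) = 1/(994137/104) = 104/994137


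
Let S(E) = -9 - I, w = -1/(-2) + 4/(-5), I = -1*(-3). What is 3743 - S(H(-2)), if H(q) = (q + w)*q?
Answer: 3755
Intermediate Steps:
I = 3
w = -3/10 (w = -1*(-½) + 4*(-⅕) = ½ - ⅘ = -3/10 ≈ -0.30000)
H(q) = q*(-3/10 + q) (H(q) = (q - 3/10)*q = (-3/10 + q)*q = q*(-3/10 + q))
S(E) = -12 (S(E) = -9 - 1*3 = -9 - 3 = -12)
3743 - S(H(-2)) = 3743 - 1*(-12) = 3743 + 12 = 3755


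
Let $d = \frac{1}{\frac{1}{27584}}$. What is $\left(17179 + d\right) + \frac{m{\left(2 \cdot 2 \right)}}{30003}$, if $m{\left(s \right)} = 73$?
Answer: $\frac{18397594}{411} \approx 44763.0$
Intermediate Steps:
$d = 27584$ ($d = \frac{1}{\frac{1}{27584}} = 27584$)
$\left(17179 + d\right) + \frac{m{\left(2 \cdot 2 \right)}}{30003} = \left(17179 + 27584\right) + \frac{73}{30003} = 44763 + 73 \cdot \frac{1}{30003} = 44763 + \frac{1}{411} = \frac{18397594}{411}$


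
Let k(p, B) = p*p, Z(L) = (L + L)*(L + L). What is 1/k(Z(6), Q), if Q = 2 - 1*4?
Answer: 1/20736 ≈ 4.8225e-5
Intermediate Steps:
Q = -2 (Q = 2 - 4 = -2)
Z(L) = 4*L² (Z(L) = (2*L)*(2*L) = 4*L²)
k(p, B) = p²
1/k(Z(6), Q) = 1/((4*6²)²) = 1/((4*36)²) = 1/(144²) = 1/20736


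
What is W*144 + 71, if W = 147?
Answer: 21239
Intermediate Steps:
W*144 + 71 = 147*144 + 71 = 21168 + 71 = 21239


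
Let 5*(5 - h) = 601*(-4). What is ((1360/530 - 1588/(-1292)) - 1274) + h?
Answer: -67141134/85595 ≈ -784.41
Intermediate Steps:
h = 2429/5 (h = 5 - 601*(-4)/5 = 5 - ⅕*(-2404) = 5 + 2404/5 = 2429/5 ≈ 485.80)
((1360/530 - 1588/(-1292)) - 1274) + h = ((1360/530 - 1588/(-1292)) - 1274) + 2429/5 = ((1360*(1/530) - 1588*(-1/1292)) - 1274) + 2429/5 = ((136/53 + 397/323) - 1274) + 2429/5 = (64969/17119 - 1274) + 2429/5 = -21744637/17119 + 2429/5 = -67141134/85595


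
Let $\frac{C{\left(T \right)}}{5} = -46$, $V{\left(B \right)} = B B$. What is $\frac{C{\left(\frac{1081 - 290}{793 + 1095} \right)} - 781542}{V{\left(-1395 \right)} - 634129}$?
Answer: $- \frac{195443}{327974} \approx -0.59591$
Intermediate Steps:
$V{\left(B \right)} = B^{2}$
$C{\left(T \right)} = -230$ ($C{\left(T \right)} = 5 \left(-46\right) = -230$)
$\frac{C{\left(\frac{1081 - 290}{793 + 1095} \right)} - 781542}{V{\left(-1395 \right)} - 634129} = \frac{-230 - 781542}{\left(-1395\right)^{2} - 634129} = - \frac{781772}{1946025 - 634129} = - \frac{781772}{1311896} = \left(-781772\right) \frac{1}{1311896} = - \frac{195443}{327974}$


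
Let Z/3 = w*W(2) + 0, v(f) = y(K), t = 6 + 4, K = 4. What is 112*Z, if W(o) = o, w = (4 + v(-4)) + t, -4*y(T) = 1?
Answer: 9240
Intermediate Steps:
y(T) = -¼ (y(T) = -¼*1 = -¼)
t = 10
v(f) = -¼
w = 55/4 (w = (4 - ¼) + 10 = 15/4 + 10 = 55/4 ≈ 13.750)
Z = 165/2 (Z = 3*((55/4)*2 + 0) = 3*(55/2 + 0) = 3*(55/2) = 165/2 ≈ 82.500)
112*Z = 112*(165/2) = 9240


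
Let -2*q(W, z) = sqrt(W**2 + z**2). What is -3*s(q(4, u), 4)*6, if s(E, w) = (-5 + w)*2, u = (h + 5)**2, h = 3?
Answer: 36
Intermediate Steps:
u = 64 (u = (3 + 5)**2 = 8**2 = 64)
q(W, z) = -sqrt(W**2 + z**2)/2
s(E, w) = -10 + 2*w
-3*s(q(4, u), 4)*6 = -3*(-10 + 2*4)*6 = -3*(-10 + 8)*6 = -3*(-2)*6 = 6*6 = 36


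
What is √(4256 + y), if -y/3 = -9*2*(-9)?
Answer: √3770 ≈ 61.400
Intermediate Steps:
y = -486 (y = -3*(-9*2)*(-9) = -(-54)*(-9) = -3*162 = -486)
√(4256 + y) = √(4256 - 486) = √3770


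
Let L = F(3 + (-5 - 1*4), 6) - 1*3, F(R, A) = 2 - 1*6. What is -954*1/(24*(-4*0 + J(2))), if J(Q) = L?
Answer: 159/28 ≈ 5.6786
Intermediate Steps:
F(R, A) = -4 (F(R, A) = 2 - 6 = -4)
L = -7 (L = -4 - 1*3 = -4 - 3 = -7)
J(Q) = -7
-954*1/(24*(-4*0 + J(2))) = -954*1/(24*(-4*0 - 7)) = -954*1/(24*(0 - 7)) = -954/(24*(-7)) = -954/(-168) = -954*(-1/168) = 159/28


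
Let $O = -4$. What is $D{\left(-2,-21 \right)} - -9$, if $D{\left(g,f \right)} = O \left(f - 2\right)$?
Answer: $101$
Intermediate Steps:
$D{\left(g,f \right)} = 8 - 4 f$ ($D{\left(g,f \right)} = - 4 \left(f - 2\right) = - 4 \left(-2 + f\right) = 8 - 4 f$)
$D{\left(-2,-21 \right)} - -9 = \left(8 - -84\right) - -9 = \left(8 + 84\right) + 9 = 92 + 9 = 101$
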